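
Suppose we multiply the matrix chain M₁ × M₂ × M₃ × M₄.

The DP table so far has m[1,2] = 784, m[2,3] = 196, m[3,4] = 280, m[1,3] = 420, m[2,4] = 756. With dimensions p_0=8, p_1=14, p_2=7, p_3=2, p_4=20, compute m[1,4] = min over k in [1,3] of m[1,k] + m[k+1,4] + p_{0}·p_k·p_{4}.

740

m[1,4] = min over k∈[1,3] of m[1,k]+m[k+1,4]+p_{0}·p_k·p_{4}.
k=1: 0 + 756 + 8·14·20 = 2996; k=2: 784 + 280 + 8·7·20 = 2184; k=3: 420 + 0 + 8·2·20 = 740.
Minimum: 740 at k=3.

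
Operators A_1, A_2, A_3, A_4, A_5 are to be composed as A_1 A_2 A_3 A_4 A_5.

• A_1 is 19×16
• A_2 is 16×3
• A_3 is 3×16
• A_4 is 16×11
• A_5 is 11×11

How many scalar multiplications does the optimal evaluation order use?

Adjacent pairs: A_1A_2 = 19·16·3 = 912; A_2A_3 = 16·3·16 = 768; A_3A_4 = 3·16·11 = 528; A_4A_5 = 16·11·11 = 1936.
Length 3: A_1..A_3: k=1: 0+768+19·16·16=5632; k=2: 912+0+19·3·16=1824 → min 1824 | A_2..A_4: k=2: 0+528+16·3·11=1056; k=3: 768+0+16·16·11=3584 → min 1056 | A_3..A_5: k=3: 0+1936+3·16·11=2464; k=4: 528+0+3·11·11=891 → min 891.
Length 4: A_1..A_4: k=1: 0+1056+19·16·11=4400; k=2: 912+528+19·3·11=2067; k=3: 1824+0+19·16·11=5168 → min 2067 | A_2..A_5: k=2: 0+891+16·3·11=1419; k=3: 768+1936+16·16·11=5520; k=4: 1056+0+16·11·11=2992 → min 1419.
Length 5: A_1..A_5: k=1: 0+1419+19·16·11=4763; k=2: 912+891+19·3·11=2430; k=3: 1824+1936+19·16·11=7104; k=4: 2067+0+19·11·11=4366 → min 2430.
Optimal order: ((A_1 A_2) ((A_3 A_4) A_5)) with cost 2430.

2430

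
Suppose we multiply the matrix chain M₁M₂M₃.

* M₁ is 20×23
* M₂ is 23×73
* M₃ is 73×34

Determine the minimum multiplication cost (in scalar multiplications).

Order (M₁(M₂M₃)): (M₂M₃): 23×73 by 73×34 → 23×34, cost 23·73·34 = 57086; (M₁(M₂M₃)): 20×23 by 23×34 → 20×34, cost 20·23·34 = 15640; cumulative 72726. Total 72726.
Order ((M₁M₂)M₃): (M₁M₂): 20×23 by 23×73 → 20×73, cost 20·23·73 = 33580; ((M₁M₂)M₃): 20×73 by 73×34 → 20×34, cost 20·73·34 = 49640; cumulative 83220. Total 83220.
Minimum: 72726.

72726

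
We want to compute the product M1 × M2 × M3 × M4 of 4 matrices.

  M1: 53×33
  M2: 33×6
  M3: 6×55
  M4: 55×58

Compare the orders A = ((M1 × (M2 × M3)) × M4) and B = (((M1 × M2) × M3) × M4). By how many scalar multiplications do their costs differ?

Order A = ((M1 × (M2 × M3)) × M4): (M2 × M3): 33×6 by 6×55 → 33×55, cost 33·6·55 = 10890; (M1 × (M2 × M3)): 53×33 by 33×55 → 53×55, cost 53·33·55 = 96195; cumulative 107085; ((M1 × (M2 × M3)) × M4): 53×55 by 55×58 → 53×58, cost 53·55·58 = 169070; cumulative 276155. Total 276155.
Order B = (((M1 × M2) × M3) × M4): (M1 × M2): 53×33 by 33×6 → 53×6, cost 53·33·6 = 10494; ((M1 × M2) × M3): 53×6 by 6×55 → 53×55, cost 53·6·55 = 17490; cumulative 27984; (((M1 × M2) × M3) × M4): 53×55 by 55×58 → 53×58, cost 53·55·58 = 169070; cumulative 197054. Total 197054.
Difference: |276155 − 197054| = 79101.

79101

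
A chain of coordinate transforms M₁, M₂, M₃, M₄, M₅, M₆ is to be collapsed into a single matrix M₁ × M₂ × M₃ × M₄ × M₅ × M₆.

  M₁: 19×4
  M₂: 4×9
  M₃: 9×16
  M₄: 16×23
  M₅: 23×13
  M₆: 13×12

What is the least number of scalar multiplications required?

4780

Adjacent pairs: M₁M₂ = 19·4·9 = 684; M₂M₃ = 4·9·16 = 576; M₃M₄ = 9·16·23 = 3312; M₄M₅ = 16·23·13 = 4784; M₅M₆ = 23·13·12 = 3588.
Length 3: M₁..M₃: k=1: 0+576+19·4·16=1792; k=2: 684+0+19·9·16=3420 → min 1792 | M₂..M₄: k=2: 0+3312+4·9·23=4140; k=3: 576+0+4·16·23=2048 → min 2048 | M₃..M₅: k=3: 0+4784+9·16·13=6656; k=4: 3312+0+9·23·13=6003 → min 6003 | M₄..M₆: k=4: 0+3588+16·23·12=8004; k=5: 4784+0+16·13·12=7280 → min 7280.
Length 4: M₁..M₄: k=1: 0+2048+19·4·23=3796; k=2: 684+3312+19·9·23=7929; k=3: 1792+0+19·16·23=8784 → min 3796 | M₂..M₅: k=2: 0+6003+4·9·13=6471; k=3: 576+4784+4·16·13=6192; k=4: 2048+0+4·23·13=3244 → min 3244 | M₃..M₆: k=3: 0+7280+9·16·12=9008; k=4: 3312+3588+9·23·12=9384; k=5: 6003+0+9·13·12=7407 → min 7407.
Length 5: M₁..M₅: k=1: 0+3244+19·4·13=4232; k=2: 684+6003+19·9·13=8910; k=3: 1792+4784+19·16·13=10528; k=4: 3796+0+19·23·13=9477 → min 4232 | M₂..M₆: k=2: 0+7407+4·9·12=7839; k=3: 576+7280+4·16·12=8624; k=4: 2048+3588+4·23·12=6740; k=5: 3244+0+4·13·12=3868 → min 3868.
Length 6: M₁..M₆: k=1: 0+3868+19·4·12=4780; k=2: 684+7407+19·9·12=10143; k=3: 1792+7280+19·16·12=12720; k=4: 3796+3588+19·23·12=12628; k=5: 4232+0+19·13·12=7196 → min 4780.
Optimal order: (M₁ × ((((M₂ × M₃) × M₄) × M₅) × M₆)) with cost 4780.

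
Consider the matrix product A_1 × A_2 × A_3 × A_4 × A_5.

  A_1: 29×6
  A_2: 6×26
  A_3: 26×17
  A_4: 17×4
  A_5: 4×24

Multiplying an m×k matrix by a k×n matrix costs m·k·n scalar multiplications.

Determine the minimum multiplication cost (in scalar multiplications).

Adjacent pairs: A_1A_2 = 29·6·26 = 4524; A_2A_3 = 6·26·17 = 2652; A_3A_4 = 26·17·4 = 1768; A_4A_5 = 17·4·24 = 1632.
Length 3: A_1..A_3: k=1: 0+2652+29·6·17=5610; k=2: 4524+0+29·26·17=17342 → min 5610 | A_2..A_4: k=2: 0+1768+6·26·4=2392; k=3: 2652+0+6·17·4=3060 → min 2392 | A_3..A_5: k=3: 0+1632+26·17·24=12240; k=4: 1768+0+26·4·24=4264 → min 4264.
Length 4: A_1..A_4: k=1: 0+2392+29·6·4=3088; k=2: 4524+1768+29·26·4=9308; k=3: 5610+0+29·17·4=7582 → min 3088 | A_2..A_5: k=2: 0+4264+6·26·24=8008; k=3: 2652+1632+6·17·24=6732; k=4: 2392+0+6·4·24=2968 → min 2968.
Length 5: A_1..A_5: k=1: 0+2968+29·6·24=7144; k=2: 4524+4264+29·26·24=26884; k=3: 5610+1632+29·17·24=19074; k=4: 3088+0+29·4·24=5872 → min 5872.
Optimal order: ((A_1 × (A_2 × (A_3 × A_4))) × A_5) with cost 5872.

5872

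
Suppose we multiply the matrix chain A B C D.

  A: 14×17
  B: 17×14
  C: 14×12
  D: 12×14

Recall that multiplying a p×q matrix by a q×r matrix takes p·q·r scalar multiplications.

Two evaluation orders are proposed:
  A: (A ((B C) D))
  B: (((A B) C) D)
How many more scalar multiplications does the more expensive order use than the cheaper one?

Order A = (A ((B C) D)): (B C): 17×14 by 14×12 → 17×12, cost 17·14·12 = 2856; ((B C) D): 17×12 by 12×14 → 17×14, cost 17·12·14 = 2856; cumulative 5712; (A ((B C) D)): 14×17 by 17×14 → 14×14, cost 14·17·14 = 3332; cumulative 9044. Total 9044.
Order B = (((A B) C) D): (A B): 14×17 by 17×14 → 14×14, cost 14·17·14 = 3332; ((A B) C): 14×14 by 14×12 → 14×12, cost 14·14·12 = 2352; cumulative 5684; (((A B) C) D): 14×12 by 12×14 → 14×14, cost 14·12·14 = 2352; cumulative 8036. Total 8036.
Difference: |9044 − 8036| = 1008.

1008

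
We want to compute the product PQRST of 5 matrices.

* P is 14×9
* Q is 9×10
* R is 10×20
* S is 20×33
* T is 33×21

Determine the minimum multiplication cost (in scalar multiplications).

16623

Adjacent pairs: PQ = 14·9·10 = 1260; QR = 9·10·20 = 1800; RS = 10·20·33 = 6600; ST = 20·33·21 = 13860.
Length 3: P..R: k=1: 0+1800+14·9·20=4320; k=2: 1260+0+14·10·20=4060 → min 4060 | Q..S: k=2: 0+6600+9·10·33=9570; k=3: 1800+0+9·20·33=7740 → min 7740 | R..T: k=3: 0+13860+10·20·21=18060; k=4: 6600+0+10·33·21=13530 → min 13530.
Length 4: P..S: k=1: 0+7740+14·9·33=11898; k=2: 1260+6600+14·10·33=12480; k=3: 4060+0+14·20·33=13300 → min 11898 | Q..T: k=2: 0+13530+9·10·21=15420; k=3: 1800+13860+9·20·21=19440; k=4: 7740+0+9·33·21=13977 → min 13977.
Length 5: P..T: k=1: 0+13977+14·9·21=16623; k=2: 1260+13530+14·10·21=17730; k=3: 4060+13860+14·20·21=23800; k=4: 11898+0+14·33·21=21600 → min 16623.
Optimal order: (P(((QR)S)T)) with cost 16623.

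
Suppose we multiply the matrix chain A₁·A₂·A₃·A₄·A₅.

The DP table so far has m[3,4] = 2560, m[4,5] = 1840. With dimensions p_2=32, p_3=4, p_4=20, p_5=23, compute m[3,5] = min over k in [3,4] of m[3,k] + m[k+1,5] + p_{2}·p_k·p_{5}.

4784

m[3,5] = min over k∈[3,4] of m[3,k]+m[k+1,5]+p_{2}·p_k·p_{5}.
k=3: 0 + 1840 + 32·4·23 = 4784; k=4: 2560 + 0 + 32·20·23 = 17280.
Minimum: 4784 at k=3.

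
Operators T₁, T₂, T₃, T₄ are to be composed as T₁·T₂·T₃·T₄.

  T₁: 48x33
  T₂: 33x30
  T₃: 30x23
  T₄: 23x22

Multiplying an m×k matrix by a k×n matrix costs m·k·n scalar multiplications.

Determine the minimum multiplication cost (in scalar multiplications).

Adjacent pairs: T₁T₂ = 48·33·30 = 47520; T₂T₃ = 33·30·23 = 22770; T₃T₄ = 30·23·22 = 15180.
Length 3: T₁..T₃: k=1: 0+22770+48·33·23=59202; k=2: 47520+0+48·30·23=80640 → min 59202 | T₂..T₄: k=2: 0+15180+33·30·22=36960; k=3: 22770+0+33·23·22=39468 → min 36960.
Length 4: T₁..T₄: k=1: 0+36960+48·33·22=71808; k=2: 47520+15180+48·30·22=94380; k=3: 59202+0+48·23·22=83490 → min 71808.
Optimal order: (T₁·(T₂·(T₃·T₄))) with cost 71808.

71808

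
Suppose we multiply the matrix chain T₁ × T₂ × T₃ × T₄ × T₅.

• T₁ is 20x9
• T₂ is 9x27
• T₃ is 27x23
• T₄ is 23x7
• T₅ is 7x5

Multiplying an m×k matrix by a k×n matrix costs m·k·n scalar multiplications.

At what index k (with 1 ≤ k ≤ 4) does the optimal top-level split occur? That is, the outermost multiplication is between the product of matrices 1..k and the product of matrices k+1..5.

1

Adjacent pairs: T₁T₂ = 20·9·27 = 4860; T₂T₃ = 9·27·23 = 5589; T₃T₄ = 27·23·7 = 4347; T₄T₅ = 23·7·5 = 805.
Length 3: T₁..T₃: k=1: 0+5589+20·9·23=9729; k=2: 4860+0+20·27·23=17280 → min 9729 | T₂..T₄: k=2: 0+4347+9·27·7=6048; k=3: 5589+0+9·23·7=7038 → min 6048 | T₃..T₅: k=3: 0+805+27·23·5=3910; k=4: 4347+0+27·7·5=5292 → min 3910.
Length 4: T₁..T₄: k=1: 0+6048+20·9·7=7308; k=2: 4860+4347+20·27·7=12987; k=3: 9729+0+20·23·7=12949 → min 7308 | T₂..T₅: k=2: 0+3910+9·27·5=5125; k=3: 5589+805+9·23·5=7429; k=4: 6048+0+9·7·5=6363 → min 5125.
Top-level splits: k=1: (T₁..T₁)·(T₂..T₅) → 0+5125+20·9·5 = 6025; k=2: (T₁..T₂)·(T₃..T₅) → 4860+3910+20·27·5 = 11470; k=3: (T₁..T₃)·(T₄..T₅) → 9729+805+20·23·5 = 12834; k=4: (T₁..T₄)·(T₅..T₅) → 7308+0+20·7·5 = 8008.
Best split is after T₁, i.e. k = 1.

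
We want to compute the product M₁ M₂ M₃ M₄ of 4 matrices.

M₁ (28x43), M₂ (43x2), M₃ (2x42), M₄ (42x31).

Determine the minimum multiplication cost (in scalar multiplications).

6748

Adjacent pairs: M₁M₂ = 28·43·2 = 2408; M₂M₃ = 43·2·42 = 3612; M₃M₄ = 2·42·31 = 2604.
Length 3: M₁..M₃: k=1: 0+3612+28·43·42=54180; k=2: 2408+0+28·2·42=4760 → min 4760 | M₂..M₄: k=2: 0+2604+43·2·31=5270; k=3: 3612+0+43·42·31=59598 → min 5270.
Length 4: M₁..M₄: k=1: 0+5270+28·43·31=42594; k=2: 2408+2604+28·2·31=6748; k=3: 4760+0+28·42·31=41216 → min 6748.
Optimal order: ((M₁ M₂) (M₃ M₄)) with cost 6748.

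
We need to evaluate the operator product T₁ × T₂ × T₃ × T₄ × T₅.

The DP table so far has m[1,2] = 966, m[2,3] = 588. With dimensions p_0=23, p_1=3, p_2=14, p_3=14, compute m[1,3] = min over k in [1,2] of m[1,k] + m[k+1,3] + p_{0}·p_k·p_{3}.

1554

m[1,3] = min over k∈[1,2] of m[1,k]+m[k+1,3]+p_{0}·p_k·p_{3}.
k=1: 0 + 588 + 23·3·14 = 1554; k=2: 966 + 0 + 23·14·14 = 5474.
Minimum: 1554 at k=1.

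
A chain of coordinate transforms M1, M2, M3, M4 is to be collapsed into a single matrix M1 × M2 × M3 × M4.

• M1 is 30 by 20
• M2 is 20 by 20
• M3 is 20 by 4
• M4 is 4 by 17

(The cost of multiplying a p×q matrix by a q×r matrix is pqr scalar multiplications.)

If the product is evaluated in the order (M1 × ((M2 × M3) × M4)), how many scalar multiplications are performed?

(M2 × M3): 20×20 by 20×4 → 20×4, cost 20·20·4 = 1600
((M2 × M3) × M4): 20×4 by 4×17 → 20×17, cost 20·4·17 = 1360; cumulative 2960
(M1 × ((M2 × M3) × M4)): 30×20 by 20×17 → 30×17, cost 30·20·17 = 10200; cumulative 13160
Total: 13160 scalar multiplications.

13160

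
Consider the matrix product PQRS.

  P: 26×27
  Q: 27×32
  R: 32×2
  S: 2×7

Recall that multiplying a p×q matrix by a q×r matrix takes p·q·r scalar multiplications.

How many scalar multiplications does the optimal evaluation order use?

Adjacent pairs: PQ = 26·27·32 = 22464; QR = 27·32·2 = 1728; RS = 32·2·7 = 448.
Length 3: P..R: k=1: 0+1728+26·27·2=3132; k=2: 22464+0+26·32·2=24128 → min 3132 | Q..S: k=2: 0+448+27·32·7=6496; k=3: 1728+0+27·2·7=2106 → min 2106.
Length 4: P..S: k=1: 0+2106+26·27·7=7020; k=2: 22464+448+26·32·7=28736; k=3: 3132+0+26·2·7=3496 → min 3496.
Optimal order: ((P(QR))S) with cost 3496.

3496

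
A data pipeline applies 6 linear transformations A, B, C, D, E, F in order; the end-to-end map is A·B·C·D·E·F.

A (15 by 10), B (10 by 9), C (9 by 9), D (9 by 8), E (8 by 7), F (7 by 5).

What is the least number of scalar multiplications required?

2245

Adjacent pairs: AB = 15·10·9 = 1350; BC = 10·9·9 = 810; CD = 9·9·8 = 648; DE = 9·8·7 = 504; EF = 8·7·5 = 280.
Length 3: A..C: k=1: 0+810+15·10·9=2160; k=2: 1350+0+15·9·9=2565 → min 2160 | B..D: k=2: 0+648+10·9·8=1368; k=3: 810+0+10·9·8=1530 → min 1368 | C..E: k=3: 0+504+9·9·7=1071; k=4: 648+0+9·8·7=1152 → min 1071 | D..F: k=4: 0+280+9·8·5=640; k=5: 504+0+9·7·5=819 → min 640.
Length 4: A..D: k=1: 0+1368+15·10·8=2568; k=2: 1350+648+15·9·8=3078; k=3: 2160+0+15·9·8=3240 → min 2568 | B..E: k=2: 0+1071+10·9·7=1701; k=3: 810+504+10·9·7=1944; k=4: 1368+0+10·8·7=1928 → min 1701 | C..F: k=3: 0+640+9·9·5=1045; k=4: 648+280+9·8·5=1288; k=5: 1071+0+9·7·5=1386 → min 1045.
Length 5: A..E: k=1: 0+1701+15·10·7=2751; k=2: 1350+1071+15·9·7=3366; k=3: 2160+504+15·9·7=3609; k=4: 2568+0+15·8·7=3408 → min 2751 | B..F: k=2: 0+1045+10·9·5=1495; k=3: 810+640+10·9·5=1900; k=4: 1368+280+10·8·5=2048; k=5: 1701+0+10·7·5=2051 → min 1495.
Length 6: A..F: k=1: 0+1495+15·10·5=2245; k=2: 1350+1045+15·9·5=3070; k=3: 2160+640+15·9·5=3475; k=4: 2568+280+15·8·5=3448; k=5: 2751+0+15·7·5=3276 → min 2245.
Optimal order: (A·(B·(C·(D·(E·F))))) with cost 2245.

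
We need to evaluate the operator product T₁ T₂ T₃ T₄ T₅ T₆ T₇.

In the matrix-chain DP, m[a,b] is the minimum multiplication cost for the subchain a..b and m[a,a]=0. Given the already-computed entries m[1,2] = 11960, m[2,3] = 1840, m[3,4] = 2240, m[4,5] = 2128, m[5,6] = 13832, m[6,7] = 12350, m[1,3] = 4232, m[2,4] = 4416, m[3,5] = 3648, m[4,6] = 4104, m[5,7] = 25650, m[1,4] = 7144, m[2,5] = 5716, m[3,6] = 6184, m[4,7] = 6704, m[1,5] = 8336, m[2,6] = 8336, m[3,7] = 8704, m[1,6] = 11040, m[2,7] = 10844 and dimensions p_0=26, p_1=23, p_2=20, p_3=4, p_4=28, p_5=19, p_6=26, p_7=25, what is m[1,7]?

m[1,7] = min over k∈[1,6] of m[1,k]+m[k+1,7]+p_{0}·p_k·p_{7}.
k=1: 0 + 10844 + 26·23·25 = 25794; k=2: 11960 + 8704 + 26·20·25 = 33664; k=3: 4232 + 6704 + 26·4·25 = 13536; k=4: 7144 + 25650 + 26·28·25 = 50994; k=5: 8336 + 12350 + 26·19·25 = 33036; k=6: 11040 + 0 + 26·26·25 = 27940.
Minimum: 13536 at k=3.

13536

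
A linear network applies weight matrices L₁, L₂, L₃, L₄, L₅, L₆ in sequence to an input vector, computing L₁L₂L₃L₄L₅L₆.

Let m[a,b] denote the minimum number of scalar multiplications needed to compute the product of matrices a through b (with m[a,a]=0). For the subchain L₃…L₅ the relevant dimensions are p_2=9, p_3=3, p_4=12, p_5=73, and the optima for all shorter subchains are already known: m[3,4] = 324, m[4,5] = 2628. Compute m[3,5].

4599

m[3,5] = min over k∈[3,4] of m[3,k]+m[k+1,5]+p_{2}·p_k·p_{5}.
k=3: 0 + 2628 + 9·3·73 = 4599; k=4: 324 + 0 + 9·12·73 = 8208.
Minimum: 4599 at k=3.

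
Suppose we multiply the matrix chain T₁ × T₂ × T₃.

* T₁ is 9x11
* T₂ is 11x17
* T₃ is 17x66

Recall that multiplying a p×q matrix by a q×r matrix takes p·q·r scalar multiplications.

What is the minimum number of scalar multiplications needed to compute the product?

11781

Order (T₁ × (T₂ × T₃)): (T₂ × T₃): 11×17 by 17×66 → 11×66, cost 11·17·66 = 12342; (T₁ × (T₂ × T₃)): 9×11 by 11×66 → 9×66, cost 9·11·66 = 6534; cumulative 18876. Total 18876.
Order ((T₁ × T₂) × T₃): (T₁ × T₂): 9×11 by 11×17 → 9×17, cost 9·11·17 = 1683; ((T₁ × T₂) × T₃): 9×17 by 17×66 → 9×66, cost 9·17·66 = 10098; cumulative 11781. Total 11781.
Minimum: 11781.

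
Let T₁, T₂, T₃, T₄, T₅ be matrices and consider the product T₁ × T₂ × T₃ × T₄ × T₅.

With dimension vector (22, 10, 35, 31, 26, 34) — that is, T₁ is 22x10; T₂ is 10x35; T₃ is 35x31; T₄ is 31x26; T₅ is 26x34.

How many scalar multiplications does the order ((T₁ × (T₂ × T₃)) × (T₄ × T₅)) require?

68262

(T₂ × T₃): 10×35 by 35×31 → 10×31, cost 10·35·31 = 10850
(T₁ × (T₂ × T₃)): 22×10 by 10×31 → 22×31, cost 22·10·31 = 6820; cumulative 17670
(T₄ × T₅): 31×26 by 26×34 → 31×34, cost 31·26·34 = 27404
((T₁ × (T₂ × T₃)) × (T₄ × T₅)): 22×31 by 31×34 → 22×34, cost 22·31·34 = 23188; cumulative 68262
Total: 68262 scalar multiplications.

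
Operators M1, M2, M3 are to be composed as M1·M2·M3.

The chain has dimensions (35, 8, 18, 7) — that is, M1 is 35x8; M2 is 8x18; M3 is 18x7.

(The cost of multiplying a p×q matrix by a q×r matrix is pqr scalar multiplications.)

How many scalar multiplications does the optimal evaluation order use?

2968

Order (M1·(M2·M3)): (M2·M3): 8×18 by 18×7 → 8×7, cost 8·18·7 = 1008; (M1·(M2·M3)): 35×8 by 8×7 → 35×7, cost 35·8·7 = 1960; cumulative 2968. Total 2968.
Order ((M1·M2)·M3): (M1·M2): 35×8 by 8×18 → 35×18, cost 35·8·18 = 5040; ((M1·M2)·M3): 35×18 by 18×7 → 35×7, cost 35·18·7 = 4410; cumulative 9450. Total 9450.
Minimum: 2968.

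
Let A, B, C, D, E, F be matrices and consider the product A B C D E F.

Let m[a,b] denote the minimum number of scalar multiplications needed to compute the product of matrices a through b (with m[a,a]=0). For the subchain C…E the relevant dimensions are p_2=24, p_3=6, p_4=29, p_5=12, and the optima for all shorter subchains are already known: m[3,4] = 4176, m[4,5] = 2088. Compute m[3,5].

m[3,5] = min over k∈[3,4] of m[3,k]+m[k+1,5]+p_{2}·p_k·p_{5}.
k=3: 0 + 2088 + 24·6·12 = 3816; k=4: 4176 + 0 + 24·29·12 = 12528.
Minimum: 3816 at k=3.

3816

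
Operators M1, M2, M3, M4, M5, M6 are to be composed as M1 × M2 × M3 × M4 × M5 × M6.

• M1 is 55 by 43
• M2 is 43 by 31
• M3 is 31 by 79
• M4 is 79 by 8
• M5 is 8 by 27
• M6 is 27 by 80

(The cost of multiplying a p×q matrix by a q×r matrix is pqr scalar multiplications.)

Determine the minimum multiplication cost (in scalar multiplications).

Adjacent pairs: M1M2 = 55·43·31 = 73315; M2M3 = 43·31·79 = 105307; M3M4 = 31·79·8 = 19592; M4M5 = 79·8·27 = 17064; M5M6 = 8·27·80 = 17280.
Length 3: M1..M3: k=1: 0+105307+55·43·79=292142; k=2: 73315+0+55·31·79=208010 → min 208010 | M2..M4: k=2: 0+19592+43·31·8=30256; k=3: 105307+0+43·79·8=132483 → min 30256 | M3..M5: k=3: 0+17064+31·79·27=83187; k=4: 19592+0+31·8·27=26288 → min 26288 | M4..M6: k=4: 0+17280+79·8·80=67840; k=5: 17064+0+79·27·80=187704 → min 67840.
Length 4: M1..M4: k=1: 0+30256+55·43·8=49176; k=2: 73315+19592+55·31·8=106547; k=3: 208010+0+55·79·8=242770 → min 49176 | M2..M5: k=2: 0+26288+43·31·27=62279; k=3: 105307+17064+43·79·27=214090; k=4: 30256+0+43·8·27=39544 → min 39544 | M3..M6: k=3: 0+67840+31·79·80=263760; k=4: 19592+17280+31·8·80=56712; k=5: 26288+0+31·27·80=93248 → min 56712.
Length 5: M1..M5: k=1: 0+39544+55·43·27=103399; k=2: 73315+26288+55·31·27=145638; k=3: 208010+17064+55·79·27=342389; k=4: 49176+0+55·8·27=61056 → min 61056 | M2..M6: k=2: 0+56712+43·31·80=163352; k=3: 105307+67840+43·79·80=444907; k=4: 30256+17280+43·8·80=75056; k=5: 39544+0+43·27·80=132424 → min 75056.
Length 6: M1..M6: k=1: 0+75056+55·43·80=264256; k=2: 73315+56712+55·31·80=266427; k=3: 208010+67840+55·79·80=623450; k=4: 49176+17280+55·8·80=101656; k=5: 61056+0+55·27·80=179856 → min 101656.
Optimal order: ((M1 × (M2 × (M3 × M4))) × (M5 × M6)) with cost 101656.

101656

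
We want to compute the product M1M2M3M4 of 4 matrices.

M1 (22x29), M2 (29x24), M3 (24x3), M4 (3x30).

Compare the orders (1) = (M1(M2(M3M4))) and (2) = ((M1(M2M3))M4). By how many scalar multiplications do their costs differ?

Order (1) = (M1(M2(M3M4))): (M3M4): 24×3 by 3×30 → 24×30, cost 24·3·30 = 2160; (M2(M3M4)): 29×24 by 24×30 → 29×30, cost 29·24·30 = 20880; cumulative 23040; (M1(M2(M3M4))): 22×29 by 29×30 → 22×30, cost 22·29·30 = 19140; cumulative 42180. Total 42180.
Order (2) = ((M1(M2M3))M4): (M2M3): 29×24 by 24×3 → 29×3, cost 29·24·3 = 2088; (M1(M2M3)): 22×29 by 29×3 → 22×3, cost 22·29·3 = 1914; cumulative 4002; ((M1(M2M3))M4): 22×3 by 3×30 → 22×30, cost 22·3·30 = 1980; cumulative 5982. Total 5982.
Difference: |42180 − 5982| = 36198.

36198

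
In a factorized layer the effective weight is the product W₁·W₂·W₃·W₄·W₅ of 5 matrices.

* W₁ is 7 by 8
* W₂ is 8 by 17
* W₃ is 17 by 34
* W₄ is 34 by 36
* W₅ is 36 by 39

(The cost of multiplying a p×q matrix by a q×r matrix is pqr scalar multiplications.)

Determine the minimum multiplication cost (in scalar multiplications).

Adjacent pairs: W₁W₂ = 7·8·17 = 952; W₂W₃ = 8·17·34 = 4624; W₃W₄ = 17·34·36 = 20808; W₄W₅ = 34·36·39 = 47736.
Length 3: W₁..W₃: k=1: 0+4624+7·8·34=6528; k=2: 952+0+7·17·34=4998 → min 4998 | W₂..W₄: k=2: 0+20808+8·17·36=25704; k=3: 4624+0+8·34·36=14416 → min 14416 | W₃..W₅: k=3: 0+47736+17·34·39=70278; k=4: 20808+0+17·36·39=44676 → min 44676.
Length 4: W₁..W₄: k=1: 0+14416+7·8·36=16432; k=2: 952+20808+7·17·36=26044; k=3: 4998+0+7·34·36=13566 → min 13566 | W₂..W₅: k=2: 0+44676+8·17·39=49980; k=3: 4624+47736+8·34·39=62968; k=4: 14416+0+8·36·39=25648 → min 25648.
Length 5: W₁..W₅: k=1: 0+25648+7·8·39=27832; k=2: 952+44676+7·17·39=50269; k=3: 4998+47736+7·34·39=62016; k=4: 13566+0+7·36·39=23394 → min 23394.
Optimal order: ((((W₁·W₂)·W₃)·W₄)·W₅) with cost 23394.

23394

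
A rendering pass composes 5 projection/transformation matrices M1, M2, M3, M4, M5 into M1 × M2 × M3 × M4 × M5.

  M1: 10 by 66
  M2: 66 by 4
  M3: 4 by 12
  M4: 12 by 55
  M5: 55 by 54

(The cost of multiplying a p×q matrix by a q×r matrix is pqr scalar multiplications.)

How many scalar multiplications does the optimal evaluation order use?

19320

Adjacent pairs: M1M2 = 10·66·4 = 2640; M2M3 = 66·4·12 = 3168; M3M4 = 4·12·55 = 2640; M4M5 = 12·55·54 = 35640.
Length 3: M1..M3: k=1: 0+3168+10·66·12=11088; k=2: 2640+0+10·4·12=3120 → min 3120 | M2..M4: k=2: 0+2640+66·4·55=17160; k=3: 3168+0+66·12·55=46728 → min 17160 | M3..M5: k=3: 0+35640+4·12·54=38232; k=4: 2640+0+4·55·54=14520 → min 14520.
Length 4: M1..M4: k=1: 0+17160+10·66·55=53460; k=2: 2640+2640+10·4·55=7480; k=3: 3120+0+10·12·55=9720 → min 7480 | M2..M5: k=2: 0+14520+66·4·54=28776; k=3: 3168+35640+66·12·54=81576; k=4: 17160+0+66·55·54=213180 → min 28776.
Length 5: M1..M5: k=1: 0+28776+10·66·54=64416; k=2: 2640+14520+10·4·54=19320; k=3: 3120+35640+10·12·54=45240; k=4: 7480+0+10·55·54=37180 → min 19320.
Optimal order: ((M1 × M2) × ((M3 × M4) × M5)) with cost 19320.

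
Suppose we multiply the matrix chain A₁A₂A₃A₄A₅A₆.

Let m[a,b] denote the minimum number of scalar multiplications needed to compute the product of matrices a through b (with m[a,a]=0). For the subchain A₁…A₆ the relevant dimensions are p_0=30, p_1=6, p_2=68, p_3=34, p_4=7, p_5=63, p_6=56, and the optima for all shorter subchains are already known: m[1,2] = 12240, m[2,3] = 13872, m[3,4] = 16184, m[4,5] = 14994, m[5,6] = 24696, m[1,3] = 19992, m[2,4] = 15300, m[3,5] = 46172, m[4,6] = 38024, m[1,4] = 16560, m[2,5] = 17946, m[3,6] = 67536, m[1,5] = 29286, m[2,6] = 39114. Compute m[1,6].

m[1,6] = min over k∈[1,5] of m[1,k]+m[k+1,6]+p_{0}·p_k·p_{6}.
k=1: 0 + 39114 + 30·6·56 = 49194; k=2: 12240 + 67536 + 30·68·56 = 194016; k=3: 19992 + 38024 + 30·34·56 = 115136; k=4: 16560 + 24696 + 30·7·56 = 53016; k=5: 29286 + 0 + 30·63·56 = 135126.
Minimum: 49194 at k=1.

49194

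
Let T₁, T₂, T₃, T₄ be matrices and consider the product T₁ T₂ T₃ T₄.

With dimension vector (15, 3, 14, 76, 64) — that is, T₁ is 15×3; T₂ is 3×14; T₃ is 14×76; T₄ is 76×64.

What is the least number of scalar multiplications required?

20664

Adjacent pairs: T₁T₂ = 15·3·14 = 630; T₂T₃ = 3·14·76 = 3192; T₃T₄ = 14·76·64 = 68096.
Length 3: T₁..T₃: k=1: 0+3192+15·3·76=6612; k=2: 630+0+15·14·76=16590 → min 6612 | T₂..T₄: k=2: 0+68096+3·14·64=70784; k=3: 3192+0+3·76·64=17784 → min 17784.
Length 4: T₁..T₄: k=1: 0+17784+15·3·64=20664; k=2: 630+68096+15·14·64=82166; k=3: 6612+0+15·76·64=79572 → min 20664.
Optimal order: (T₁ ((T₂ T₃) T₄)) with cost 20664.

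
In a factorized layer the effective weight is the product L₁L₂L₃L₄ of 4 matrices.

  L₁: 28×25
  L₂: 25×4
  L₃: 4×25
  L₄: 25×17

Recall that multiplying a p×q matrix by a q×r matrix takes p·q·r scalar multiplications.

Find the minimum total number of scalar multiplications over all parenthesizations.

6404

Adjacent pairs: L₁L₂ = 28·25·4 = 2800; L₂L₃ = 25·4·25 = 2500; L₃L₄ = 4·25·17 = 1700.
Length 3: L₁..L₃: k=1: 0+2500+28·25·25=20000; k=2: 2800+0+28·4·25=5600 → min 5600 | L₂..L₄: k=2: 0+1700+25·4·17=3400; k=3: 2500+0+25·25·17=13125 → min 3400.
Length 4: L₁..L₄: k=1: 0+3400+28·25·17=15300; k=2: 2800+1700+28·4·17=6404; k=3: 5600+0+28·25·17=17500 → min 6404.
Optimal order: ((L₁L₂)(L₃L₄)) with cost 6404.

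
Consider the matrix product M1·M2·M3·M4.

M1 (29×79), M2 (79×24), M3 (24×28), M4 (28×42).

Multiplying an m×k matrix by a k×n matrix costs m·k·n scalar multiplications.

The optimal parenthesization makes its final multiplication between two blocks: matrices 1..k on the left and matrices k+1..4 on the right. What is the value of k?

Adjacent pairs: M1M2 = 29·79·24 = 54984; M2M3 = 79·24·28 = 53088; M3M4 = 24·28·42 = 28224.
Length 3: M1..M3: k=1: 0+53088+29·79·28=117236; k=2: 54984+0+29·24·28=74472 → min 74472 | M2..M4: k=2: 0+28224+79·24·42=107856; k=3: 53088+0+79·28·42=145992 → min 107856.
Top-level splits: k=1: (M1..M1)·(M2..M4) → 0+107856+29·79·42 = 204078; k=2: (M1..M2)·(M3..M4) → 54984+28224+29·24·42 = 112440; k=3: (M1..M3)·(M4..M4) → 74472+0+29·28·42 = 108576.
Best split is after M3, i.e. k = 3.

3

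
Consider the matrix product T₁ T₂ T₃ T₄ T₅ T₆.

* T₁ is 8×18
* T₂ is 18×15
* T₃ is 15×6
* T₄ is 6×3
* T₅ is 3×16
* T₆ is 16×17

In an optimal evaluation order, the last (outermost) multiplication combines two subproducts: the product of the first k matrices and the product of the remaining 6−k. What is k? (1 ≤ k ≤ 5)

Adjacent pairs: T₁T₂ = 8·18·15 = 2160; T₂T₃ = 18·15·6 = 1620; T₃T₄ = 15·6·3 = 270; T₄T₅ = 6·3·16 = 288; T₅T₆ = 3·16·17 = 816.
Length 3: T₁..T₃: k=1: 0+1620+8·18·6=2484; k=2: 2160+0+8·15·6=2880 → min 2484 | T₂..T₄: k=2: 0+270+18·15·3=1080; k=3: 1620+0+18·6·3=1944 → min 1080 | T₃..T₅: k=3: 0+288+15·6·16=1728; k=4: 270+0+15·3·16=990 → min 990 | T₄..T₆: k=4: 0+816+6·3·17=1122; k=5: 288+0+6·16·17=1920 → min 1122.
Length 4: T₁..T₄: k=1: 0+1080+8·18·3=1512; k=2: 2160+270+8·15·3=2790; k=3: 2484+0+8·6·3=2628 → min 1512 | T₂..T₅: k=2: 0+990+18·15·16=5310; k=3: 1620+288+18·6·16=3636; k=4: 1080+0+18·3·16=1944 → min 1944 | T₃..T₆: k=3: 0+1122+15·6·17=2652; k=4: 270+816+15·3·17=1851; k=5: 990+0+15·16·17=5070 → min 1851.
Length 5: T₁..T₅: k=1: 0+1944+8·18·16=4248; k=2: 2160+990+8·15·16=5070; k=3: 2484+288+8·6·16=3540; k=4: 1512+0+8·3·16=1896 → min 1896 | T₂..T₆: k=2: 0+1851+18·15·17=6441; k=3: 1620+1122+18·6·17=4578; k=4: 1080+816+18·3·17=2814; k=5: 1944+0+18·16·17=6840 → min 2814.
Top-level splits: k=1: (T₁..T₁)·(T₂..T₆) → 0+2814+8·18·17 = 5262; k=2: (T₁..T₂)·(T₃..T₆) → 2160+1851+8·15·17 = 6051; k=3: (T₁..T₃)·(T₄..T₆) → 2484+1122+8·6·17 = 4422; k=4: (T₁..T₄)·(T₅..T₆) → 1512+816+8·3·17 = 2736; k=5: (T₁..T₅)·(T₆..T₆) → 1896+0+8·16·17 = 4072.
Best split is after T₄, i.e. k = 4.

4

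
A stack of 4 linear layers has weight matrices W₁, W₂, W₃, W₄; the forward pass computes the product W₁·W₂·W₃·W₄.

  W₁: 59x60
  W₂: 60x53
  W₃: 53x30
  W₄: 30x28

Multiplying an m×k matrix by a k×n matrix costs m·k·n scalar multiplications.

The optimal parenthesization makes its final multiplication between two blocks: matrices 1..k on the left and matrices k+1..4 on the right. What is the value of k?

1

Adjacent pairs: W₁W₂ = 59·60·53 = 187620; W₂W₃ = 60·53·30 = 95400; W₃W₄ = 53·30·28 = 44520.
Length 3: W₁..W₃: k=1: 0+95400+59·60·30=201600; k=2: 187620+0+59·53·30=281430 → min 201600 | W₂..W₄: k=2: 0+44520+60·53·28=133560; k=3: 95400+0+60·30·28=145800 → min 133560.
Top-level splits: k=1: (W₁..W₁)·(W₂..W₄) → 0+133560+59·60·28 = 232680; k=2: (W₁..W₂)·(W₃..W₄) → 187620+44520+59·53·28 = 319696; k=3: (W₁..W₃)·(W₄..W₄) → 201600+0+59·30·28 = 251160.
Best split is after W₁, i.e. k = 1.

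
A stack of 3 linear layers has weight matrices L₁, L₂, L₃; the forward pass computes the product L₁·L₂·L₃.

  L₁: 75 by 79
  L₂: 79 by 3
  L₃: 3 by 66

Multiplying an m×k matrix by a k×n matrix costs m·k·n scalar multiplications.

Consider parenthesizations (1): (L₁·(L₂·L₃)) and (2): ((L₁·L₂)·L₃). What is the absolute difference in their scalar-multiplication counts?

Order (1) = (L₁·(L₂·L₃)): (L₂·L₃): 79×3 by 3×66 → 79×66, cost 79·3·66 = 15642; (L₁·(L₂·L₃)): 75×79 by 79×66 → 75×66, cost 75·79·66 = 391050; cumulative 406692. Total 406692.
Order (2) = ((L₁·L₂)·L₃): (L₁·L₂): 75×79 by 79×3 → 75×3, cost 75·79·3 = 17775; ((L₁·L₂)·L₃): 75×3 by 3×66 → 75×66, cost 75·3·66 = 14850; cumulative 32625. Total 32625.
Difference: |406692 − 32625| = 374067.

374067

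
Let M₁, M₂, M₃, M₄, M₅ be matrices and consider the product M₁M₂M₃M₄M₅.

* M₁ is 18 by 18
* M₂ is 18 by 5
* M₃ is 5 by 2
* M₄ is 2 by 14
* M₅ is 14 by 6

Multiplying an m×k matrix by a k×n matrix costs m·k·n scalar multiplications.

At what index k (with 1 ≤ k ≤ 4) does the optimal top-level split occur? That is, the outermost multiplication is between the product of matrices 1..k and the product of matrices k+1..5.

Adjacent pairs: M₁M₂ = 18·18·5 = 1620; M₂M₃ = 18·5·2 = 180; M₃M₄ = 5·2·14 = 140; M₄M₅ = 2·14·6 = 168.
Length 3: M₁..M₃: k=1: 0+180+18·18·2=828; k=2: 1620+0+18·5·2=1800 → min 828 | M₂..M₄: k=2: 0+140+18·5·14=1400; k=3: 180+0+18·2·14=684 → min 684 | M₃..M₅: k=3: 0+168+5·2·6=228; k=4: 140+0+5·14·6=560 → min 228.
Length 4: M₁..M₄: k=1: 0+684+18·18·14=5220; k=2: 1620+140+18·5·14=3020; k=3: 828+0+18·2·14=1332 → min 1332 | M₂..M₅: k=2: 0+228+18·5·6=768; k=3: 180+168+18·2·6=564; k=4: 684+0+18·14·6=2196 → min 564.
Top-level splits: k=1: (M₁..M₁)·(M₂..M₅) → 0+564+18·18·6 = 2508; k=2: (M₁..M₂)·(M₃..M₅) → 1620+228+18·5·6 = 2388; k=3: (M₁..M₃)·(M₄..M₅) → 828+168+18·2·6 = 1212; k=4: (M₁..M₄)·(M₅..M₅) → 1332+0+18·14·6 = 2844.
Best split is after M₃, i.e. k = 3.

3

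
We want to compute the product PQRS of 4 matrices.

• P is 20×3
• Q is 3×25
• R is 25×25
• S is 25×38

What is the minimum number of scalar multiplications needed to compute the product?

7005

Adjacent pairs: PQ = 20·3·25 = 1500; QR = 3·25·25 = 1875; RS = 25·25·38 = 23750.
Length 3: P..R: k=1: 0+1875+20·3·25=3375; k=2: 1500+0+20·25·25=14000 → min 3375 | Q..S: k=2: 0+23750+3·25·38=26600; k=3: 1875+0+3·25·38=4725 → min 4725.
Length 4: P..S: k=1: 0+4725+20·3·38=7005; k=2: 1500+23750+20·25·38=44250; k=3: 3375+0+20·25·38=22375 → min 7005.
Optimal order: (P((QR)S)) with cost 7005.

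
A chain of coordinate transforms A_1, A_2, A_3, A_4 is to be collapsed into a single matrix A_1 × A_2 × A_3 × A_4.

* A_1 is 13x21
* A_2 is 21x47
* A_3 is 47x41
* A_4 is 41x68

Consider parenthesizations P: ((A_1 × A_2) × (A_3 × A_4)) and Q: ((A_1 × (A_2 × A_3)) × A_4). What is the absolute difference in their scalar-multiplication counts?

97511

Order P = ((A_1 × A_2) × (A_3 × A_4)): (A_1 × A_2): 13×21 by 21×47 → 13×47, cost 13·21·47 = 12831; (A_3 × A_4): 47×41 by 41×68 → 47×68, cost 47·41·68 = 131036; ((A_1 × A_2) × (A_3 × A_4)): 13×47 by 47×68 → 13×68, cost 13·47·68 = 41548; cumulative 185415. Total 185415.
Order Q = ((A_1 × (A_2 × A_3)) × A_4): (A_2 × A_3): 21×47 by 47×41 → 21×41, cost 21·47·41 = 40467; (A_1 × (A_2 × A_3)): 13×21 by 21×41 → 13×41, cost 13·21·41 = 11193; cumulative 51660; ((A_1 × (A_2 × A_3)) × A_4): 13×41 by 41×68 → 13×68, cost 13·41·68 = 36244; cumulative 87904. Total 87904.
Difference: |185415 − 87904| = 97511.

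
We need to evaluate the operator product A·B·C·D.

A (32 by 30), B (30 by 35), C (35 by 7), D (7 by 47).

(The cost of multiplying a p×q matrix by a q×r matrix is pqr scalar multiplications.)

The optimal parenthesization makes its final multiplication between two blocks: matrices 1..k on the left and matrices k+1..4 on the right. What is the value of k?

Adjacent pairs: AB = 32·30·35 = 33600; BC = 30·35·7 = 7350; CD = 35·7·47 = 11515.
Length 3: A..C: k=1: 0+7350+32·30·7=14070; k=2: 33600+0+32·35·7=41440 → min 14070 | B..D: k=2: 0+11515+30·35·47=60865; k=3: 7350+0+30·7·47=17220 → min 17220.
Top-level splits: k=1: (A..A)·(B..D) → 0+17220+32·30·47 = 62340; k=2: (A..B)·(C..D) → 33600+11515+32·35·47 = 97755; k=3: (A..C)·(D..D) → 14070+0+32·7·47 = 24598.
Best split is after C, i.e. k = 3.

3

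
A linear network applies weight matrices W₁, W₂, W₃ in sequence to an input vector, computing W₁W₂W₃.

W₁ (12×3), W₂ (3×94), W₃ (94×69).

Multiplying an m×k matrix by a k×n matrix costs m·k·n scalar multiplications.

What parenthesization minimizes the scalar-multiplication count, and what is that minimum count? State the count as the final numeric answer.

(W₁(W₂W₃)): cost 21942.
((W₁W₂)W₃): cost 81216.
Optimal: (W₁(W₂W₃)) with cost 21942.

21942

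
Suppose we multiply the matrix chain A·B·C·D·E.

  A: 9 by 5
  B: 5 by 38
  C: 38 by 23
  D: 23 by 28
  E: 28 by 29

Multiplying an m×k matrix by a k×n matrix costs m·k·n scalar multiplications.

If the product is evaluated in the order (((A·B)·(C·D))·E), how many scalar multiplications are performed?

(A·B): 9×5 by 5×38 → 9×38, cost 9·5·38 = 1710
(C·D): 38×23 by 23×28 → 38×28, cost 38·23·28 = 24472
((A·B)·(C·D)): 9×38 by 38×28 → 9×28, cost 9·38·28 = 9576; cumulative 35758
(((A·B)·(C·D))·E): 9×28 by 28×29 → 9×29, cost 9·28·29 = 7308; cumulative 43066
Total: 43066 scalar multiplications.

43066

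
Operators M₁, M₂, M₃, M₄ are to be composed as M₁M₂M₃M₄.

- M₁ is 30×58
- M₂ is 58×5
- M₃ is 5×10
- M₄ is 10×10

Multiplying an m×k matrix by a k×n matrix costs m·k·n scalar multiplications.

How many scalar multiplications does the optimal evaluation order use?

Adjacent pairs: M₁M₂ = 30·58·5 = 8700; M₂M₃ = 58·5·10 = 2900; M₃M₄ = 5·10·10 = 500.
Length 3: M₁..M₃: k=1: 0+2900+30·58·10=20300; k=2: 8700+0+30·5·10=10200 → min 10200 | M₂..M₄: k=2: 0+500+58·5·10=3400; k=3: 2900+0+58·10·10=8700 → min 3400.
Length 4: M₁..M₄: k=1: 0+3400+30·58·10=20800; k=2: 8700+500+30·5·10=10700; k=3: 10200+0+30·10·10=13200 → min 10700.
Optimal order: ((M₁M₂)(M₃M₄)) with cost 10700.

10700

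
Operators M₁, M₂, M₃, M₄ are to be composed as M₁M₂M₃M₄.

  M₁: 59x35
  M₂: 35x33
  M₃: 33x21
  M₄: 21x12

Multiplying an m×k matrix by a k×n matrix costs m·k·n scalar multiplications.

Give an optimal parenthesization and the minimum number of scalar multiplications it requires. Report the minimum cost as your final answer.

Adjacent pairs: M₁M₂ = 59·35·33 = 68145; M₂M₃ = 35·33·21 = 24255; M₃M₄ = 33·21·12 = 8316.
Length 3: M₁..M₃: k=1: 0+24255+59·35·21=67620; k=2: 68145+0+59·33·21=109032 → min 67620 | M₂..M₄: k=2: 0+8316+35·33·12=22176; k=3: 24255+0+35·21·12=33075 → min 22176.
Length 4: M₁..M₄: k=1: 0+22176+59·35·12=46956; k=2: 68145+8316+59·33·12=99825; k=3: 67620+0+59·21·12=82488 → min 46956.
Optimal parenthesization: (M₁(M₂(M₃M₄))) with cost 46956.

46956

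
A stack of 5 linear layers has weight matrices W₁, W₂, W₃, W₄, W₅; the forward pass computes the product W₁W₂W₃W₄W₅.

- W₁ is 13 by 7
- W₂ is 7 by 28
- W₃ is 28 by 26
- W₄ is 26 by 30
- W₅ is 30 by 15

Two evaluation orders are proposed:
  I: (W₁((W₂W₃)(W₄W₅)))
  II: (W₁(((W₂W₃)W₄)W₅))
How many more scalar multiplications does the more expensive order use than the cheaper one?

Order I = (W₁((W₂W₃)(W₄W₅))): (W₂W₃): 7×28 by 28×26 → 7×26, cost 7·28·26 = 5096; (W₄W₅): 26×30 by 30×15 → 26×15, cost 26·30·15 = 11700; ((W₂W₃)(W₄W₅)): 7×26 by 26×15 → 7×15, cost 7·26·15 = 2730; cumulative 19526; (W₁((W₂W₃)(W₄W₅))): 13×7 by 7×15 → 13×15, cost 13·7·15 = 1365; cumulative 20891. Total 20891.
Order II = (W₁(((W₂W₃)W₄)W₅)): (W₂W₃): 7×28 by 28×26 → 7×26, cost 7·28·26 = 5096; ((W₂W₃)W₄): 7×26 by 26×30 → 7×30, cost 7·26·30 = 5460; cumulative 10556; (((W₂W₃)W₄)W₅): 7×30 by 30×15 → 7×15, cost 7·30·15 = 3150; cumulative 13706; (W₁(((W₂W₃)W₄)W₅)): 13×7 by 7×15 → 13×15, cost 13·7·15 = 1365; cumulative 15071. Total 15071.
Difference: |20891 − 15071| = 5820.

5820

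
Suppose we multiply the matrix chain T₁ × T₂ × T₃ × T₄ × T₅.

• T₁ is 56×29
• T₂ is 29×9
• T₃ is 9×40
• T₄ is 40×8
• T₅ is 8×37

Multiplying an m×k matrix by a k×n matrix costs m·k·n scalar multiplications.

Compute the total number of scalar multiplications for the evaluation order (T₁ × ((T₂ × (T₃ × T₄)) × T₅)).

(T₃ × T₄): 9×40 by 40×8 → 9×8, cost 9·40·8 = 2880
(T₂ × (T₃ × T₄)): 29×9 by 9×8 → 29×8, cost 29·9·8 = 2088; cumulative 4968
((T₂ × (T₃ × T₄)) × T₅): 29×8 by 8×37 → 29×37, cost 29·8·37 = 8584; cumulative 13552
(T₁ × ((T₂ × (T₃ × T₄)) × T₅)): 56×29 by 29×37 → 56×37, cost 56·29·37 = 60088; cumulative 73640
Total: 73640 scalar multiplications.

73640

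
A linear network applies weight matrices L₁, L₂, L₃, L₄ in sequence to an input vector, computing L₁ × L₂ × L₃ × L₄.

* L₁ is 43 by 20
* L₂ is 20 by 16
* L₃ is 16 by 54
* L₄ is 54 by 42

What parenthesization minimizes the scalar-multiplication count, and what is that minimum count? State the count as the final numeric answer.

Adjacent pairs: L₁L₂ = 43·20·16 = 13760; L₂L₃ = 20·16·54 = 17280; L₃L₄ = 16·54·42 = 36288.
Length 3: L₁..L₃: k=1: 0+17280+43·20·54=63720; k=2: 13760+0+43·16·54=50912 → min 50912 | L₂..L₄: k=2: 0+36288+20·16·42=49728; k=3: 17280+0+20·54·42=62640 → min 49728.
Length 4: L₁..L₄: k=1: 0+49728+43·20·42=85848; k=2: 13760+36288+43·16·42=78944; k=3: 50912+0+43·54·42=148436 → min 78944.
Optimal parenthesization: ((L₁ × L₂) × (L₃ × L₄)) with cost 78944.

78944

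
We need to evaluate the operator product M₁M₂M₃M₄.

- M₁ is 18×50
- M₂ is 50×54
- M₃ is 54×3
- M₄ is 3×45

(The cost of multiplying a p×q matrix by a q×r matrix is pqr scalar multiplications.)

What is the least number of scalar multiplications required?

Adjacent pairs: M₁M₂ = 18·50·54 = 48600; M₂M₃ = 50·54·3 = 8100; M₃M₄ = 54·3·45 = 7290.
Length 3: M₁..M₃: k=1: 0+8100+18·50·3=10800; k=2: 48600+0+18·54·3=51516 → min 10800 | M₂..M₄: k=2: 0+7290+50·54·45=128790; k=3: 8100+0+50·3·45=14850 → min 14850.
Length 4: M₁..M₄: k=1: 0+14850+18·50·45=55350; k=2: 48600+7290+18·54·45=99630; k=3: 10800+0+18·3·45=13230 → min 13230.
Optimal order: ((M₁(M₂M₃))M₄) with cost 13230.

13230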